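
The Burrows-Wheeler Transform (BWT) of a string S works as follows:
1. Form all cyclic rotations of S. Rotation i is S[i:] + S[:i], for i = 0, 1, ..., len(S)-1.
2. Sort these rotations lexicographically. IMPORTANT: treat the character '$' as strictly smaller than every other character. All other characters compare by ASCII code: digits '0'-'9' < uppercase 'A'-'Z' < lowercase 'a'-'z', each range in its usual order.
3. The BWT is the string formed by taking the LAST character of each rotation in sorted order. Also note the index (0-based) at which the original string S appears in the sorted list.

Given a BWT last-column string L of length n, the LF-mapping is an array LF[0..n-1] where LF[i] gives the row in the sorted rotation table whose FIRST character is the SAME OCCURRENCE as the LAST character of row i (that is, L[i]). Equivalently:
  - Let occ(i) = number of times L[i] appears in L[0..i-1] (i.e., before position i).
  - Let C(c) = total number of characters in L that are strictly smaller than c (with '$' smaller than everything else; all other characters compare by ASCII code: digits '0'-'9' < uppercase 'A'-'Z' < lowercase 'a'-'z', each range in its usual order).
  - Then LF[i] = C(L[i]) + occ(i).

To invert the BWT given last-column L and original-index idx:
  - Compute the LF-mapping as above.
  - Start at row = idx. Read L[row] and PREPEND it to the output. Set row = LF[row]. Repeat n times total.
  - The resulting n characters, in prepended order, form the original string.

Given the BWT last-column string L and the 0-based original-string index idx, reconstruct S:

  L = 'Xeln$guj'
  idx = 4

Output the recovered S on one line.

Answer: jungleX$

Derivation:
LF mapping: 1 2 5 6 0 3 7 4
Walk LF starting at row 4, prepending L[row]:
  step 1: row=4, L[4]='$', prepend. Next row=LF[4]=0
  step 2: row=0, L[0]='X', prepend. Next row=LF[0]=1
  step 3: row=1, L[1]='e', prepend. Next row=LF[1]=2
  step 4: row=2, L[2]='l', prepend. Next row=LF[2]=5
  step 5: row=5, L[5]='g', prepend. Next row=LF[5]=3
  step 6: row=3, L[3]='n', prepend. Next row=LF[3]=6
  step 7: row=6, L[6]='u', prepend. Next row=LF[6]=7
  step 8: row=7, L[7]='j', prepend. Next row=LF[7]=4
Reversed output: jungleX$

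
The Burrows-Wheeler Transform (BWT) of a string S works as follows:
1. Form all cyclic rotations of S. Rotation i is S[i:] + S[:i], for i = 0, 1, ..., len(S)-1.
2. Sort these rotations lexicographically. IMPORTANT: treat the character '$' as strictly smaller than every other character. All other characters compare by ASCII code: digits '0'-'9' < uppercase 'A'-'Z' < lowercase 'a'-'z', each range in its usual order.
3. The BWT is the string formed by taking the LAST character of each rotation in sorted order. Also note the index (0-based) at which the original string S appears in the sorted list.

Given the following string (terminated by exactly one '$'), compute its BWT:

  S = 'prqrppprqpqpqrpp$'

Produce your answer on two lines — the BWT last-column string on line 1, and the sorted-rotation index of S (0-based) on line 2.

All 17 rotations (rotation i = S[i:]+S[:i]):
  rot[0] = prqrppprqpqpqrpp$
  rot[1] = rqrppprqpqpqrpp$p
  rot[2] = qrppprqpqpqrpp$pr
  rot[3] = rppprqpqpqrpp$prq
  rot[4] = ppprqpqpqrpp$prqr
  rot[5] = pprqpqpqrpp$prqrp
  rot[6] = prqpqpqrpp$prqrpp
  rot[7] = rqpqpqrpp$prqrppp
  rot[8] = qpqpqrpp$prqrpppr
  rot[9] = pqpqrpp$prqrppprq
  rot[10] = qpqrpp$prqrppprqp
  rot[11] = pqrpp$prqrppprqpq
  rot[12] = qrpp$prqrppprqpqp
  rot[13] = rpp$prqrppprqpqpq
  rot[14] = pp$prqrppprqpqpqr
  rot[15] = p$prqrppprqpqpqrp
  rot[16] = $prqrppprqpqpqrpp
Sorted (with $ < everything):
  sorted[0] = $prqrppprqpqpqrpp  (last char: 'p')
  sorted[1] = p$prqrppprqpqpqrp  (last char: 'p')
  sorted[2] = pp$prqrppprqpqpqr  (last char: 'r')
  sorted[3] = ppprqpqpqrpp$prqr  (last char: 'r')
  sorted[4] = pprqpqpqrpp$prqrp  (last char: 'p')
  sorted[5] = pqpqrpp$prqrppprq  (last char: 'q')
  sorted[6] = pqrpp$prqrppprqpq  (last char: 'q')
  sorted[7] = prqpqpqrpp$prqrpp  (last char: 'p')
  sorted[8] = prqrppprqpqpqrpp$  (last char: '$')
  sorted[9] = qpqpqrpp$prqrpppr  (last char: 'r')
  sorted[10] = qpqrpp$prqrppprqp  (last char: 'p')
  sorted[11] = qrpp$prqrppprqpqp  (last char: 'p')
  sorted[12] = qrppprqpqpqrpp$pr  (last char: 'r')
  sorted[13] = rpp$prqrppprqpqpq  (last char: 'q')
  sorted[14] = rppprqpqpqrpp$prq  (last char: 'q')
  sorted[15] = rqpqpqrpp$prqrppp  (last char: 'p')
  sorted[16] = rqrppprqpqpqrpp$p  (last char: 'p')
Last column: pprrpqqp$rpprqqpp
Original string S is at sorted index 8

Answer: pprrpqqp$rpprqqpp
8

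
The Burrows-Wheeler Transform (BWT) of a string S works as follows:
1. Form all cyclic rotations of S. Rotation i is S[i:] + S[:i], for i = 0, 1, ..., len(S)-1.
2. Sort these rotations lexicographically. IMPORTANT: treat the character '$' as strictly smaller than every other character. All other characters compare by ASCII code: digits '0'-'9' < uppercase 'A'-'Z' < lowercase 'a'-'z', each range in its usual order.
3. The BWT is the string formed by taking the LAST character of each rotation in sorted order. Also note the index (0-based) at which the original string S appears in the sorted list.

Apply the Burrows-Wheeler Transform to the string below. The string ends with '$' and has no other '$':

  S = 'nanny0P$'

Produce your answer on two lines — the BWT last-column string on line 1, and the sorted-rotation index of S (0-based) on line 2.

Answer: Py0n$ann
4

Derivation:
All 8 rotations (rotation i = S[i:]+S[:i]):
  rot[0] = nanny0P$
  rot[1] = anny0P$n
  rot[2] = nny0P$na
  rot[3] = ny0P$nan
  rot[4] = y0P$nann
  rot[5] = 0P$nanny
  rot[6] = P$nanny0
  rot[7] = $nanny0P
Sorted (with $ < everything):
  sorted[0] = $nanny0P  (last char: 'P')
  sorted[1] = 0P$nanny  (last char: 'y')
  sorted[2] = P$nanny0  (last char: '0')
  sorted[3] = anny0P$n  (last char: 'n')
  sorted[4] = nanny0P$  (last char: '$')
  sorted[5] = nny0P$na  (last char: 'a')
  sorted[6] = ny0P$nan  (last char: 'n')
  sorted[7] = y0P$nann  (last char: 'n')
Last column: Py0n$ann
Original string S is at sorted index 4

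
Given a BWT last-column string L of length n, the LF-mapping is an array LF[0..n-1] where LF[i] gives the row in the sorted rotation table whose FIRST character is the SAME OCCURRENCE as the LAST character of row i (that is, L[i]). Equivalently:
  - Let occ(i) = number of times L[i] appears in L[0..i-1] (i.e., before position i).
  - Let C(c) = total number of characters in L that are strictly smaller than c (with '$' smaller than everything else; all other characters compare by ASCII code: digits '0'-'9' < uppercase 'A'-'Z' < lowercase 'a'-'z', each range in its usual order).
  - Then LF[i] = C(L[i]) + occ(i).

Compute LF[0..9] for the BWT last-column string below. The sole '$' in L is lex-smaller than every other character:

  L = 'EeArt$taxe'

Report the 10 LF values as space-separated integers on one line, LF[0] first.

Char counts: '$':1, 'A':1, 'E':1, 'a':1, 'e':2, 'r':1, 't':2, 'x':1
C (first-col start): C('$')=0, C('A')=1, C('E')=2, C('a')=3, C('e')=4, C('r')=6, C('t')=7, C('x')=9
L[0]='E': occ=0, LF[0]=C('E')+0=2+0=2
L[1]='e': occ=0, LF[1]=C('e')+0=4+0=4
L[2]='A': occ=0, LF[2]=C('A')+0=1+0=1
L[3]='r': occ=0, LF[3]=C('r')+0=6+0=6
L[4]='t': occ=0, LF[4]=C('t')+0=7+0=7
L[5]='$': occ=0, LF[5]=C('$')+0=0+0=0
L[6]='t': occ=1, LF[6]=C('t')+1=7+1=8
L[7]='a': occ=0, LF[7]=C('a')+0=3+0=3
L[8]='x': occ=0, LF[8]=C('x')+0=9+0=9
L[9]='e': occ=1, LF[9]=C('e')+1=4+1=5

Answer: 2 4 1 6 7 0 8 3 9 5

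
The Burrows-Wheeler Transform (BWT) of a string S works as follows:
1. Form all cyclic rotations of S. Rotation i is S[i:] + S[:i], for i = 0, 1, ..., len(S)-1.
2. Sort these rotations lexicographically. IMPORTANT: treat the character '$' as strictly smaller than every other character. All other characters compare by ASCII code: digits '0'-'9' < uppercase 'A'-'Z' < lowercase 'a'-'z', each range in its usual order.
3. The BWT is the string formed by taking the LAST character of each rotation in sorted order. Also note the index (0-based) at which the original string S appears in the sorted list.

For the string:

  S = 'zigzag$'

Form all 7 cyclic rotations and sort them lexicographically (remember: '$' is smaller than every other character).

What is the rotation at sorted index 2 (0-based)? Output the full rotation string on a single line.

Answer: g$zigza

Derivation:
All 7 rotations (rotation i = S[i:]+S[:i]):
  rot[0] = zigzag$
  rot[1] = igzag$z
  rot[2] = gzag$zi
  rot[3] = zag$zig
  rot[4] = ag$zigz
  rot[5] = g$zigza
  rot[6] = $zigzag
Sorted (with $ < everything):
  sorted[0] = $zigzag
  sorted[1] = ag$zigz
  sorted[2] = g$zigza
  sorted[3] = gzag$zi
  sorted[4] = igzag$z
  sorted[5] = zag$zig
  sorted[6] = zigzag$
sorted[2] = g$zigza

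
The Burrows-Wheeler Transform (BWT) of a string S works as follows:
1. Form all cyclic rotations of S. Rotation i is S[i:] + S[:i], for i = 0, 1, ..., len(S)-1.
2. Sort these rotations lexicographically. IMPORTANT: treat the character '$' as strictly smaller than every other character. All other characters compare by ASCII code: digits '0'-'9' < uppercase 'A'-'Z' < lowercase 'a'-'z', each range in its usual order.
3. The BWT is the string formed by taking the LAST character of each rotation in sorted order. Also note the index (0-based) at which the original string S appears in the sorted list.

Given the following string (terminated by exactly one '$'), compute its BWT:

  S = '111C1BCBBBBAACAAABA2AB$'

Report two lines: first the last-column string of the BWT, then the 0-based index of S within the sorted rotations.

All 23 rotations (rotation i = S[i:]+S[:i]):
  rot[0] = 111C1BCBBBBAACAAABA2AB$
  rot[1] = 11C1BCBBBBAACAAABA2AB$1
  rot[2] = 1C1BCBBBBAACAAABA2AB$11
  rot[3] = C1BCBBBBAACAAABA2AB$111
  rot[4] = 1BCBBBBAACAAABA2AB$111C
  rot[5] = BCBBBBAACAAABA2AB$111C1
  rot[6] = CBBBBAACAAABA2AB$111C1B
  rot[7] = BBBBAACAAABA2AB$111C1BC
  rot[8] = BBBAACAAABA2AB$111C1BCB
  rot[9] = BBAACAAABA2AB$111C1BCBB
  rot[10] = BAACAAABA2AB$111C1BCBBB
  rot[11] = AACAAABA2AB$111C1BCBBBB
  rot[12] = ACAAABA2AB$111C1BCBBBBA
  rot[13] = CAAABA2AB$111C1BCBBBBAA
  rot[14] = AAABA2AB$111C1BCBBBBAAC
  rot[15] = AABA2AB$111C1BCBBBBAACA
  rot[16] = ABA2AB$111C1BCBBBBAACAA
  rot[17] = BA2AB$111C1BCBBBBAACAAA
  rot[18] = A2AB$111C1BCBBBBAACAAAB
  rot[19] = 2AB$111C1BCBBBBAACAAABA
  rot[20] = AB$111C1BCBBBBAACAAABA2
  rot[21] = B$111C1BCBBBBAACAAABA2A
  rot[22] = $111C1BCBBBBAACAAABA2AB
Sorted (with $ < everything):
  sorted[0] = $111C1BCBBBBAACAAABA2AB  (last char: 'B')
  sorted[1] = 111C1BCBBBBAACAAABA2AB$  (last char: '$')
  sorted[2] = 11C1BCBBBBAACAAABA2AB$1  (last char: '1')
  sorted[3] = 1BCBBBBAACAAABA2AB$111C  (last char: 'C')
  sorted[4] = 1C1BCBBBBAACAAABA2AB$11  (last char: '1')
  sorted[5] = 2AB$111C1BCBBBBAACAAABA  (last char: 'A')
  sorted[6] = A2AB$111C1BCBBBBAACAAAB  (last char: 'B')
  sorted[7] = AAABA2AB$111C1BCBBBBAAC  (last char: 'C')
  sorted[8] = AABA2AB$111C1BCBBBBAACA  (last char: 'A')
  sorted[9] = AACAAABA2AB$111C1BCBBBB  (last char: 'B')
  sorted[10] = AB$111C1BCBBBBAACAAABA2  (last char: '2')
  sorted[11] = ABA2AB$111C1BCBBBBAACAA  (last char: 'A')
  sorted[12] = ACAAABA2AB$111C1BCBBBBA  (last char: 'A')
  sorted[13] = B$111C1BCBBBBAACAAABA2A  (last char: 'A')
  sorted[14] = BA2AB$111C1BCBBBBAACAAA  (last char: 'A')
  sorted[15] = BAACAAABA2AB$111C1BCBBB  (last char: 'B')
  sorted[16] = BBAACAAABA2AB$111C1BCBB  (last char: 'B')
  sorted[17] = BBBAACAAABA2AB$111C1BCB  (last char: 'B')
  sorted[18] = BBBBAACAAABA2AB$111C1BC  (last char: 'C')
  sorted[19] = BCBBBBAACAAABA2AB$111C1  (last char: '1')
  sorted[20] = C1BCBBBBAACAAABA2AB$111  (last char: '1')
  sorted[21] = CAAABA2AB$111C1BCBBBBAA  (last char: 'A')
  sorted[22] = CBBBBAACAAABA2AB$111C1B  (last char: 'B')
Last column: B$1C1ABCAB2AAAABBBC11AB
Original string S is at sorted index 1

Answer: B$1C1ABCAB2AAAABBBC11AB
1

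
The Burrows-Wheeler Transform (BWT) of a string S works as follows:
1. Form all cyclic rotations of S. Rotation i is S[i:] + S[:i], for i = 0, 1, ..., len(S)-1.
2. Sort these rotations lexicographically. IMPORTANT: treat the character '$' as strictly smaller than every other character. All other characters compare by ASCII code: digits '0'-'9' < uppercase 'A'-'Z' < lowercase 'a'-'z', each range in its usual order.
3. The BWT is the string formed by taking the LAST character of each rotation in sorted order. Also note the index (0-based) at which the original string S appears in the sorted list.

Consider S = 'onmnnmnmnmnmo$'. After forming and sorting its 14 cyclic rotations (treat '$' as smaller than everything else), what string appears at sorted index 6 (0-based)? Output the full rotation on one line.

Answer: nmnmnmnmo$onmn

Derivation:
All 14 rotations (rotation i = S[i:]+S[:i]):
  rot[0] = onmnnmnmnmnmo$
  rot[1] = nmnnmnmnmnmo$o
  rot[2] = mnnmnmnmnmo$on
  rot[3] = nnmnmnmnmo$onm
  rot[4] = nmnmnmnmo$onmn
  rot[5] = mnmnmnmo$onmnn
  rot[6] = nmnmnmo$onmnnm
  rot[7] = mnmnmo$onmnnmn
  rot[8] = nmnmo$onmnnmnm
  rot[9] = mnmo$onmnnmnmn
  rot[10] = nmo$onmnnmnmnm
  rot[11] = mo$onmnnmnmnmn
  rot[12] = o$onmnnmnmnmnm
  rot[13] = $onmnnmnmnmnmo
Sorted (with $ < everything):
  sorted[0] = $onmnnmnmnmnmo
  sorted[1] = mnmnmnmo$onmnn
  sorted[2] = mnmnmo$onmnnmn
  sorted[3] = mnmo$onmnnmnmn
  sorted[4] = mnnmnmnmnmo$on
  sorted[5] = mo$onmnnmnmnmn
  sorted[6] = nmnmnmnmo$onmn
  sorted[7] = nmnmnmo$onmnnm
  sorted[8] = nmnmo$onmnnmnm
  sorted[9] = nmnnmnmnmnmo$o
  sorted[10] = nmo$onmnnmnmnm
  sorted[11] = nnmnmnmnmo$onm
  sorted[12] = o$onmnnmnmnmnm
  sorted[13] = onmnnmnmnmnmo$
sorted[6] = nmnmnmnmo$onmn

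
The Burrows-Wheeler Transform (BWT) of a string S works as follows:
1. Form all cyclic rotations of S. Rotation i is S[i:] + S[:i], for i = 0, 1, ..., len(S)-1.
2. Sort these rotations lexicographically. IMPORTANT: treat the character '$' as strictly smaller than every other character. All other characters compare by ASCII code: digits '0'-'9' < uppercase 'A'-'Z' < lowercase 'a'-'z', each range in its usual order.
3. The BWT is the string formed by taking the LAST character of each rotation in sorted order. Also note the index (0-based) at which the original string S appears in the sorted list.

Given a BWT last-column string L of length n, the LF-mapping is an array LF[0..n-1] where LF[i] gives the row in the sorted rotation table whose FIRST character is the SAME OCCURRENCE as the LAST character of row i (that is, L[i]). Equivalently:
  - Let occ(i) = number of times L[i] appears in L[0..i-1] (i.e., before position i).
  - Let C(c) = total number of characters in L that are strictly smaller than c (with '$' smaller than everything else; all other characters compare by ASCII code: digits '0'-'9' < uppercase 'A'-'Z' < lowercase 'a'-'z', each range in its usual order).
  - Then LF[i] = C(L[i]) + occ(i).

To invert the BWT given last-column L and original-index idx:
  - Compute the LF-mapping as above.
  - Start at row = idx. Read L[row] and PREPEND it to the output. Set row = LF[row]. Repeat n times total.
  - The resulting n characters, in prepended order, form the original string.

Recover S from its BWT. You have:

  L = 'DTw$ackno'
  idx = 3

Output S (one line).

Answer: acknowTD$

Derivation:
LF mapping: 1 2 8 0 3 4 5 6 7
Walk LF starting at row 3, prepending L[row]:
  step 1: row=3, L[3]='$', prepend. Next row=LF[3]=0
  step 2: row=0, L[0]='D', prepend. Next row=LF[0]=1
  step 3: row=1, L[1]='T', prepend. Next row=LF[1]=2
  step 4: row=2, L[2]='w', prepend. Next row=LF[2]=8
  step 5: row=8, L[8]='o', prepend. Next row=LF[8]=7
  step 6: row=7, L[7]='n', prepend. Next row=LF[7]=6
  step 7: row=6, L[6]='k', prepend. Next row=LF[6]=5
  step 8: row=5, L[5]='c', prepend. Next row=LF[5]=4
  step 9: row=4, L[4]='a', prepend. Next row=LF[4]=3
Reversed output: acknowTD$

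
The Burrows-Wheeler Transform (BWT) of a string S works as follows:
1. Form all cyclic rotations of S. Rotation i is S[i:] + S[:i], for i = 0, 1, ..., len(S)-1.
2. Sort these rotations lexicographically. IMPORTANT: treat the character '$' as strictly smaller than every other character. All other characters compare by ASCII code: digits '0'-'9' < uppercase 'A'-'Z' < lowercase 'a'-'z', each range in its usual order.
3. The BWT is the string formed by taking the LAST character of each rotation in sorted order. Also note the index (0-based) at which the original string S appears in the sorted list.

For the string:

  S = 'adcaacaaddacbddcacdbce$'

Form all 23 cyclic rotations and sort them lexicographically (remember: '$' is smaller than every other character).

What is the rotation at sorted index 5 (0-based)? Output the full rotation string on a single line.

All 23 rotations (rotation i = S[i:]+S[:i]):
  rot[0] = adcaacaaddacbddcacdbce$
  rot[1] = dcaacaaddacbddcacdbce$a
  rot[2] = caacaaddacbddcacdbce$ad
  rot[3] = aacaaddacbddcacdbce$adc
  rot[4] = acaaddacbddcacdbce$adca
  rot[5] = caaddacbddcacdbce$adcaa
  rot[6] = aaddacbddcacdbce$adcaac
  rot[7] = addacbddcacdbce$adcaaca
  rot[8] = ddacbddcacdbce$adcaacaa
  rot[9] = dacbddcacdbce$adcaacaad
  rot[10] = acbddcacdbce$adcaacaadd
  rot[11] = cbddcacdbce$adcaacaadda
  rot[12] = bddcacdbce$adcaacaaddac
  rot[13] = ddcacdbce$adcaacaaddacb
  rot[14] = dcacdbce$adcaacaaddacbd
  rot[15] = cacdbce$adcaacaaddacbdd
  rot[16] = acdbce$adcaacaaddacbddc
  rot[17] = cdbce$adcaacaaddacbddca
  rot[18] = dbce$adcaacaaddacbddcac
  rot[19] = bce$adcaacaaddacbddcacd
  rot[20] = ce$adcaacaaddacbddcacdb
  rot[21] = e$adcaacaaddacbddcacdbc
  rot[22] = $adcaacaaddacbddcacdbce
Sorted (with $ < everything):
  sorted[0] = $adcaacaaddacbddcacdbce
  sorted[1] = aacaaddacbddcacdbce$adc
  sorted[2] = aaddacbddcacdbce$adcaac
  sorted[3] = acaaddacbddcacdbce$adca
  sorted[4] = acbddcacdbce$adcaacaadd
  sorted[5] = acdbce$adcaacaaddacbddc
  sorted[6] = adcaacaaddacbddcacdbce$
  sorted[7] = addacbddcacdbce$adcaaca
  sorted[8] = bce$adcaacaaddacbddcacd
  sorted[9] = bddcacdbce$adcaacaaddac
  sorted[10] = caacaaddacbddcacdbce$ad
  sorted[11] = caaddacbddcacdbce$adcaa
  sorted[12] = cacdbce$adcaacaaddacbdd
  sorted[13] = cbddcacdbce$adcaacaadda
  sorted[14] = cdbce$adcaacaaddacbddca
  sorted[15] = ce$adcaacaaddacbddcacdb
  sorted[16] = dacbddcacdbce$adcaacaad
  sorted[17] = dbce$adcaacaaddacbddcac
  sorted[18] = dcaacaaddacbddcacdbce$a
  sorted[19] = dcacdbce$adcaacaaddacbd
  sorted[20] = ddacbddcacdbce$adcaacaa
  sorted[21] = ddcacdbce$adcaacaaddacb
  sorted[22] = e$adcaacaaddacbddcacdbc
sorted[5] = acdbce$adcaacaaddacbddc

Answer: acdbce$adcaacaaddacbddc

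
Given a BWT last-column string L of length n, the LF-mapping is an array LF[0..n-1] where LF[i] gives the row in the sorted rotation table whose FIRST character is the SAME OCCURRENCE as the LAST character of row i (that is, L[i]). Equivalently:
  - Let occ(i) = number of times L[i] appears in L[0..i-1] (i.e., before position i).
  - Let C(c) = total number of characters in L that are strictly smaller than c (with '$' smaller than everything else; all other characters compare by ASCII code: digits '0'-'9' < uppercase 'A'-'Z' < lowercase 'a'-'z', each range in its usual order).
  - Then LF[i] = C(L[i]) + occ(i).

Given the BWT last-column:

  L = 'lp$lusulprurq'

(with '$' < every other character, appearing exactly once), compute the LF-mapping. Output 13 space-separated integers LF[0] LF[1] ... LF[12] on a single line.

Answer: 1 4 0 2 10 9 11 3 5 7 12 8 6

Derivation:
Char counts: '$':1, 'l':3, 'p':2, 'q':1, 'r':2, 's':1, 'u':3
C (first-col start): C('$')=0, C('l')=1, C('p')=4, C('q')=6, C('r')=7, C('s')=9, C('u')=10
L[0]='l': occ=0, LF[0]=C('l')+0=1+0=1
L[1]='p': occ=0, LF[1]=C('p')+0=4+0=4
L[2]='$': occ=0, LF[2]=C('$')+0=0+0=0
L[3]='l': occ=1, LF[3]=C('l')+1=1+1=2
L[4]='u': occ=0, LF[4]=C('u')+0=10+0=10
L[5]='s': occ=0, LF[5]=C('s')+0=9+0=9
L[6]='u': occ=1, LF[6]=C('u')+1=10+1=11
L[7]='l': occ=2, LF[7]=C('l')+2=1+2=3
L[8]='p': occ=1, LF[8]=C('p')+1=4+1=5
L[9]='r': occ=0, LF[9]=C('r')+0=7+0=7
L[10]='u': occ=2, LF[10]=C('u')+2=10+2=12
L[11]='r': occ=1, LF[11]=C('r')+1=7+1=8
L[12]='q': occ=0, LF[12]=C('q')+0=6+0=6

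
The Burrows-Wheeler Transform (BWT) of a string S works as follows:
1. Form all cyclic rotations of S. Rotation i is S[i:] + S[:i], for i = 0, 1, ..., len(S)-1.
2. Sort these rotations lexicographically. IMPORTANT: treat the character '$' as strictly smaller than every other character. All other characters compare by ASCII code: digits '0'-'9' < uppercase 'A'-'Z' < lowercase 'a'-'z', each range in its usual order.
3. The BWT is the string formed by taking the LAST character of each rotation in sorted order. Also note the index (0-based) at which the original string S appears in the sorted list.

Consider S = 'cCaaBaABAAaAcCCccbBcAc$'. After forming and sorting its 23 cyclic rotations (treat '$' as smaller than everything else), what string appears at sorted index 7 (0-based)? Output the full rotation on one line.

All 23 rotations (rotation i = S[i:]+S[:i]):
  rot[0] = cCaaBaABAAaAcCCccbBcAc$
  rot[1] = CaaBaABAAaAcCCccbBcAc$c
  rot[2] = aaBaABAAaAcCCccbBcAc$cC
  rot[3] = aBaABAAaAcCCccbBcAc$cCa
  rot[4] = BaABAAaAcCCccbBcAc$cCaa
  rot[5] = aABAAaAcCCccbBcAc$cCaaB
  rot[6] = ABAAaAcCCccbBcAc$cCaaBa
  rot[7] = BAAaAcCCccbBcAc$cCaaBaA
  rot[8] = AAaAcCCccbBcAc$cCaaBaAB
  rot[9] = AaAcCCccbBcAc$cCaaBaABA
  rot[10] = aAcCCccbBcAc$cCaaBaABAA
  rot[11] = AcCCccbBcAc$cCaaBaABAAa
  rot[12] = cCCccbBcAc$cCaaBaABAAaA
  rot[13] = CCccbBcAc$cCaaBaABAAaAc
  rot[14] = CccbBcAc$cCaaBaABAAaAcC
  rot[15] = ccbBcAc$cCaaBaABAAaAcCC
  rot[16] = cbBcAc$cCaaBaABAAaAcCCc
  rot[17] = bBcAc$cCaaBaABAAaAcCCcc
  rot[18] = BcAc$cCaaBaABAAaAcCCccb
  rot[19] = cAc$cCaaBaABAAaAcCCccbB
  rot[20] = Ac$cCaaBaABAAaAcCCccbBc
  rot[21] = c$cCaaBaABAAaAcCCccbBcA
  rot[22] = $cCaaBaABAAaAcCCccbBcAc
Sorted (with $ < everything):
  sorted[0] = $cCaaBaABAAaAcCCccbBcAc
  sorted[1] = AAaAcCCccbBcAc$cCaaBaAB
  sorted[2] = ABAAaAcCCccbBcAc$cCaaBa
  sorted[3] = AaAcCCccbBcAc$cCaaBaABA
  sorted[4] = Ac$cCaaBaABAAaAcCCccbBc
  sorted[5] = AcCCccbBcAc$cCaaBaABAAa
  sorted[6] = BAAaAcCCccbBcAc$cCaaBaA
  sorted[7] = BaABAAaAcCCccbBcAc$cCaa
  sorted[8] = BcAc$cCaaBaABAAaAcCCccb
  sorted[9] = CCccbBcAc$cCaaBaABAAaAc
  sorted[10] = CaaBaABAAaAcCCccbBcAc$c
  sorted[11] = CccbBcAc$cCaaBaABAAaAcC
  sorted[12] = aABAAaAcCCccbBcAc$cCaaB
  sorted[13] = aAcCCccbBcAc$cCaaBaABAA
  sorted[14] = aBaABAAaAcCCccbBcAc$cCa
  sorted[15] = aaBaABAAaAcCCccbBcAc$cC
  sorted[16] = bBcAc$cCaaBaABAAaAcCCcc
  sorted[17] = c$cCaaBaABAAaAcCCccbBcA
  sorted[18] = cAc$cCaaBaABAAaAcCCccbB
  sorted[19] = cCCccbBcAc$cCaaBaABAAaA
  sorted[20] = cCaaBaABAAaAcCCccbBcAc$
  sorted[21] = cbBcAc$cCaaBaABAAaAcCCc
  sorted[22] = ccbBcAc$cCaaBaABAAaAcCC
sorted[7] = BaABAAaAcCCccbBcAc$cCaa

Answer: BaABAAaAcCCccbBcAc$cCaa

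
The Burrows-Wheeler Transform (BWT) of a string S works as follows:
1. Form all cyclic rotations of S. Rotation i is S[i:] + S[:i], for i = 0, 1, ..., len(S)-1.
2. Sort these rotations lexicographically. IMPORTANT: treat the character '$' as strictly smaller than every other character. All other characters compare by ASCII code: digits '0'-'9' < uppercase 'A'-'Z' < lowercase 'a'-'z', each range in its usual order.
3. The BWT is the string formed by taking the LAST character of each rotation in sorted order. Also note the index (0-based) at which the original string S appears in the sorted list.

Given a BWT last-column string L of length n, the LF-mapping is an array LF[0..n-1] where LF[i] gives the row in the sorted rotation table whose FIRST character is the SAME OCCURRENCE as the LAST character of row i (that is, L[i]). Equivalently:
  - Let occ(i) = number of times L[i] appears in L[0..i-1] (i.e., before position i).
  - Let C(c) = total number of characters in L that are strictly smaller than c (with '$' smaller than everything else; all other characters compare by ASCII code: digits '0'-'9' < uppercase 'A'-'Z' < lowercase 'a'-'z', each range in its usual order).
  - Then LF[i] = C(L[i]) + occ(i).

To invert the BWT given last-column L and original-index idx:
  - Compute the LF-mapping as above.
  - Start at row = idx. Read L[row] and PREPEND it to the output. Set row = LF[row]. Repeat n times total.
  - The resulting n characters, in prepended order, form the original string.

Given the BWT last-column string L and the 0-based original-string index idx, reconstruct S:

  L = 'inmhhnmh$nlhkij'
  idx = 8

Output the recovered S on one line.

LF mapping: 5 12 10 1 2 13 11 3 0 14 9 4 8 6 7
Walk LF starting at row 8, prepending L[row]:
  step 1: row=8, L[8]='$', prepend. Next row=LF[8]=0
  step 2: row=0, L[0]='i', prepend. Next row=LF[0]=5
  step 3: row=5, L[5]='n', prepend. Next row=LF[5]=13
  step 4: row=13, L[13]='i', prepend. Next row=LF[13]=6
  step 5: row=6, L[6]='m', prepend. Next row=LF[6]=11
  step 6: row=11, L[11]='h', prepend. Next row=LF[11]=4
  step 7: row=4, L[4]='h', prepend. Next row=LF[4]=2
  step 8: row=2, L[2]='m', prepend. Next row=LF[2]=10
  step 9: row=10, L[10]='l', prepend. Next row=LF[10]=9
  step 10: row=9, L[9]='n', prepend. Next row=LF[9]=14
  step 11: row=14, L[14]='j', prepend. Next row=LF[14]=7
  step 12: row=7, L[7]='h', prepend. Next row=LF[7]=3
  step 13: row=3, L[3]='h', prepend. Next row=LF[3]=1
  step 14: row=1, L[1]='n', prepend. Next row=LF[1]=12
  step 15: row=12, L[12]='k', prepend. Next row=LF[12]=8
Reversed output: knhhjnlmhhmini$

Answer: knhhjnlmhhmini$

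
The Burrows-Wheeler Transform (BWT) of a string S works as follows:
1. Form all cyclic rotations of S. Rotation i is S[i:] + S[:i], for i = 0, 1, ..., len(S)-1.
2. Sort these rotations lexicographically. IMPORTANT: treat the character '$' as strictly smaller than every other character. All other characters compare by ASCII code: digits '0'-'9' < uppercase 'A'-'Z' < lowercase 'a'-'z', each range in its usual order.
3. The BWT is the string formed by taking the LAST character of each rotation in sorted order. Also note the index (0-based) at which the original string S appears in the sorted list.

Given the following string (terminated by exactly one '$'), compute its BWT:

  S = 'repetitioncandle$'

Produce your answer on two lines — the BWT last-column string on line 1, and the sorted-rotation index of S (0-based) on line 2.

All 17 rotations (rotation i = S[i:]+S[:i]):
  rot[0] = repetitioncandle$
  rot[1] = epetitioncandle$r
  rot[2] = petitioncandle$re
  rot[3] = etitioncandle$rep
  rot[4] = titioncandle$repe
  rot[5] = itioncandle$repet
  rot[6] = tioncandle$repeti
  rot[7] = ioncandle$repetit
  rot[8] = oncandle$repetiti
  rot[9] = ncandle$repetitio
  rot[10] = candle$repetition
  rot[11] = andle$repetitionc
  rot[12] = ndle$repetitionca
  rot[13] = dle$repetitioncan
  rot[14] = le$repetitioncand
  rot[15] = e$repetitioncandl
  rot[16] = $repetitioncandle
Sorted (with $ < everything):
  sorted[0] = $repetitioncandle  (last char: 'e')
  sorted[1] = andle$repetitionc  (last char: 'c')
  sorted[2] = candle$repetition  (last char: 'n')
  sorted[3] = dle$repetitioncan  (last char: 'n')
  sorted[4] = e$repetitioncandl  (last char: 'l')
  sorted[5] = epetitioncandle$r  (last char: 'r')
  sorted[6] = etitioncandle$rep  (last char: 'p')
  sorted[7] = ioncandle$repetit  (last char: 't')
  sorted[8] = itioncandle$repet  (last char: 't')
  sorted[9] = le$repetitioncand  (last char: 'd')
  sorted[10] = ncandle$repetitio  (last char: 'o')
  sorted[11] = ndle$repetitionca  (last char: 'a')
  sorted[12] = oncandle$repetiti  (last char: 'i')
  sorted[13] = petitioncandle$re  (last char: 'e')
  sorted[14] = repetitioncandle$  (last char: '$')
  sorted[15] = tioncandle$repeti  (last char: 'i')
  sorted[16] = titioncandle$repe  (last char: 'e')
Last column: ecnnlrpttdoaie$ie
Original string S is at sorted index 14

Answer: ecnnlrpttdoaie$ie
14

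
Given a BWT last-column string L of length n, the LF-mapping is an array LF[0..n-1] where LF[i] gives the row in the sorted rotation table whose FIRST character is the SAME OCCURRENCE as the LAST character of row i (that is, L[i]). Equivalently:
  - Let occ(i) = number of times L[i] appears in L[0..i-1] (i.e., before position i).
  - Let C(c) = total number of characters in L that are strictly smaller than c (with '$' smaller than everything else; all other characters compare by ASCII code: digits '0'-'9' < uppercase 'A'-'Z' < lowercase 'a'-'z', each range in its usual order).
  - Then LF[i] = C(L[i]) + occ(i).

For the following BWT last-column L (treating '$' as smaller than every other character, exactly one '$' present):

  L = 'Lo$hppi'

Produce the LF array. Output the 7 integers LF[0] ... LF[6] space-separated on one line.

Char counts: '$':1, 'L':1, 'h':1, 'i':1, 'o':1, 'p':2
C (first-col start): C('$')=0, C('L')=1, C('h')=2, C('i')=3, C('o')=4, C('p')=5
L[0]='L': occ=0, LF[0]=C('L')+0=1+0=1
L[1]='o': occ=0, LF[1]=C('o')+0=4+0=4
L[2]='$': occ=0, LF[2]=C('$')+0=0+0=0
L[3]='h': occ=0, LF[3]=C('h')+0=2+0=2
L[4]='p': occ=0, LF[4]=C('p')+0=5+0=5
L[5]='p': occ=1, LF[5]=C('p')+1=5+1=6
L[6]='i': occ=0, LF[6]=C('i')+0=3+0=3

Answer: 1 4 0 2 5 6 3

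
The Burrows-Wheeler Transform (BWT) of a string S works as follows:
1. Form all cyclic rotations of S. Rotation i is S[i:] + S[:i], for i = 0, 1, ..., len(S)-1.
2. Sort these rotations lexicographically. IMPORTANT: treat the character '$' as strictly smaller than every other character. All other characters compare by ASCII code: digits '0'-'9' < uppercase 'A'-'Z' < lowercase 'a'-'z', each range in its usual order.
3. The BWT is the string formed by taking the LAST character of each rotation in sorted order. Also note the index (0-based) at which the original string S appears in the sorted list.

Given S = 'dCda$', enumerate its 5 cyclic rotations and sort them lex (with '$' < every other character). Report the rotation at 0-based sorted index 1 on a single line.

All 5 rotations (rotation i = S[i:]+S[:i]):
  rot[0] = dCda$
  rot[1] = Cda$d
  rot[2] = da$dC
  rot[3] = a$dCd
  rot[4] = $dCda
Sorted (with $ < everything):
  sorted[0] = $dCda
  sorted[1] = Cda$d
  sorted[2] = a$dCd
  sorted[3] = dCda$
  sorted[4] = da$dC
sorted[1] = Cda$d

Answer: Cda$d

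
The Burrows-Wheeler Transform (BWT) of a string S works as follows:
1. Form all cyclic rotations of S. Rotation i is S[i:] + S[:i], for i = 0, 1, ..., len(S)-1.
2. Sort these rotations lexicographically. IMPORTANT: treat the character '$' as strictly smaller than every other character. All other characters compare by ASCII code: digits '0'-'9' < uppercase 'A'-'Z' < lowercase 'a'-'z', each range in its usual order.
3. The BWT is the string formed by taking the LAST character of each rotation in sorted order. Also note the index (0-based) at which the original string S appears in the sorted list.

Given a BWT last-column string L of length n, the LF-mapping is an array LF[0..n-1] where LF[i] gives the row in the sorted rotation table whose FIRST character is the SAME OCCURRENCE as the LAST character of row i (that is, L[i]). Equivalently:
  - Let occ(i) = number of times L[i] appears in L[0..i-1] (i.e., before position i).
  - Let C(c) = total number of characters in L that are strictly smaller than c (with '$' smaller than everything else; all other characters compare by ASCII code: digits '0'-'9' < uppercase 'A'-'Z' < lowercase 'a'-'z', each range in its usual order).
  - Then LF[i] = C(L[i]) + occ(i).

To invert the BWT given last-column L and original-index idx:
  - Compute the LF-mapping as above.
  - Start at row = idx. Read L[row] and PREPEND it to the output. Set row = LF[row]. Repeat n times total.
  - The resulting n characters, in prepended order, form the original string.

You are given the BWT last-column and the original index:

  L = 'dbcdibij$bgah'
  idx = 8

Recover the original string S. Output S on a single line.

LF mapping: 6 2 5 7 10 3 11 12 0 4 8 1 9
Walk LF starting at row 8, prepending L[row]:
  step 1: row=8, L[8]='$', prepend. Next row=LF[8]=0
  step 2: row=0, L[0]='d', prepend. Next row=LF[0]=6
  step 3: row=6, L[6]='i', prepend. Next row=LF[6]=11
  step 4: row=11, L[11]='a', prepend. Next row=LF[11]=1
  step 5: row=1, L[1]='b', prepend. Next row=LF[1]=2
  step 6: row=2, L[2]='c', prepend. Next row=LF[2]=5
  step 7: row=5, L[5]='b', prepend. Next row=LF[5]=3
  step 8: row=3, L[3]='d', prepend. Next row=LF[3]=7
  step 9: row=7, L[7]='j', prepend. Next row=LF[7]=12
  step 10: row=12, L[12]='h', prepend. Next row=LF[12]=9
  step 11: row=9, L[9]='b', prepend. Next row=LF[9]=4
  step 12: row=4, L[4]='i', prepend. Next row=LF[4]=10
  step 13: row=10, L[10]='g', prepend. Next row=LF[10]=8
Reversed output: gibhjdbcbaid$

Answer: gibhjdbcbaid$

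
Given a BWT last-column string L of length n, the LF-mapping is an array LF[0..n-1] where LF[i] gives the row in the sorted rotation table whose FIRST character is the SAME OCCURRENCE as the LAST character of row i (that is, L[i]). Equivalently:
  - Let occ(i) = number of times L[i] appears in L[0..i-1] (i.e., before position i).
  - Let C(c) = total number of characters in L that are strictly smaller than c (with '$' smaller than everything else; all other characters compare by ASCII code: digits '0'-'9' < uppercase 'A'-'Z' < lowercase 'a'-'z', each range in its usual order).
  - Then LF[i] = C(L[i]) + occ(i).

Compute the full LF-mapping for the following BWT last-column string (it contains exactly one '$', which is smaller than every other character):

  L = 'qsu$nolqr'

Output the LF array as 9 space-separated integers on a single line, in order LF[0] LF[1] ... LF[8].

Answer: 4 7 8 0 2 3 1 5 6

Derivation:
Char counts: '$':1, 'l':1, 'n':1, 'o':1, 'q':2, 'r':1, 's':1, 'u':1
C (first-col start): C('$')=0, C('l')=1, C('n')=2, C('o')=3, C('q')=4, C('r')=6, C('s')=7, C('u')=8
L[0]='q': occ=0, LF[0]=C('q')+0=4+0=4
L[1]='s': occ=0, LF[1]=C('s')+0=7+0=7
L[2]='u': occ=0, LF[2]=C('u')+0=8+0=8
L[3]='$': occ=0, LF[3]=C('$')+0=0+0=0
L[4]='n': occ=0, LF[4]=C('n')+0=2+0=2
L[5]='o': occ=0, LF[5]=C('o')+0=3+0=3
L[6]='l': occ=0, LF[6]=C('l')+0=1+0=1
L[7]='q': occ=1, LF[7]=C('q')+1=4+1=5
L[8]='r': occ=0, LF[8]=C('r')+0=6+0=6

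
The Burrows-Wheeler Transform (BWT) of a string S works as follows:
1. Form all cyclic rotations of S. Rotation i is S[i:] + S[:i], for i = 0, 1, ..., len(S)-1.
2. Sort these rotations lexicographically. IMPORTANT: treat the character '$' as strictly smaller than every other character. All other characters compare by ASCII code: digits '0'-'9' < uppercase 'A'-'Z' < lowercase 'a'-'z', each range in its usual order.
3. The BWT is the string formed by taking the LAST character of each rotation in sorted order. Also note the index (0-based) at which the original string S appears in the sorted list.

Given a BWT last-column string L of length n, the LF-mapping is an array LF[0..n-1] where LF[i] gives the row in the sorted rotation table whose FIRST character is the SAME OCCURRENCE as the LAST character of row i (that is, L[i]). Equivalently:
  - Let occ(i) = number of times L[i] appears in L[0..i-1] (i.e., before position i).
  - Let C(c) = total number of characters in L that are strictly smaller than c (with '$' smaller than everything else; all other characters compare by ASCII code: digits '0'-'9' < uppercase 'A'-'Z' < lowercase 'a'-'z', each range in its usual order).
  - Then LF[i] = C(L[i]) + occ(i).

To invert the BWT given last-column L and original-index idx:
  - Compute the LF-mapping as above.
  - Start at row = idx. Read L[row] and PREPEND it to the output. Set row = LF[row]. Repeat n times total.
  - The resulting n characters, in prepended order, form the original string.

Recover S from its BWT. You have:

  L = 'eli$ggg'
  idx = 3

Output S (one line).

Answer: giggle$

Derivation:
LF mapping: 1 6 5 0 2 3 4
Walk LF starting at row 3, prepending L[row]:
  step 1: row=3, L[3]='$', prepend. Next row=LF[3]=0
  step 2: row=0, L[0]='e', prepend. Next row=LF[0]=1
  step 3: row=1, L[1]='l', prepend. Next row=LF[1]=6
  step 4: row=6, L[6]='g', prepend. Next row=LF[6]=4
  step 5: row=4, L[4]='g', prepend. Next row=LF[4]=2
  step 6: row=2, L[2]='i', prepend. Next row=LF[2]=5
  step 7: row=5, L[5]='g', prepend. Next row=LF[5]=3
Reversed output: giggle$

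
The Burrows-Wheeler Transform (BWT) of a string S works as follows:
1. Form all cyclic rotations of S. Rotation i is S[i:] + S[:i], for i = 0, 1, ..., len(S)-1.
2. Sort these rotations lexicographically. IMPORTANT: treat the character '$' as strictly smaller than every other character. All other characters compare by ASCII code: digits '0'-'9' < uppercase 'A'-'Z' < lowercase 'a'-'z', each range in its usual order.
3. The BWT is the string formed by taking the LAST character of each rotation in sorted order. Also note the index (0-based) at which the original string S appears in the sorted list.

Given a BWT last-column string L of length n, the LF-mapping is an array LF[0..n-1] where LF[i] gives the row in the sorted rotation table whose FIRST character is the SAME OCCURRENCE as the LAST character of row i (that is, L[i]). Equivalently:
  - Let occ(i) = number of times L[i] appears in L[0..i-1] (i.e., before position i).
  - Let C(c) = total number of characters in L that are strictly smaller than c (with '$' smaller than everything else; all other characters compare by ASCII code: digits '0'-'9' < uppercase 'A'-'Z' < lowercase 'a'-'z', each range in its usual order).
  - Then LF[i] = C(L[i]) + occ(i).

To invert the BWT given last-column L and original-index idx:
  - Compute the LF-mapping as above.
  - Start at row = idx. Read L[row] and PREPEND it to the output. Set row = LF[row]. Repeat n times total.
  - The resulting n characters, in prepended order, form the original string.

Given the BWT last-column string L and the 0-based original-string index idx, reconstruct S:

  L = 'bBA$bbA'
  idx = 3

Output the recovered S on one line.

Answer: BAAbbb$

Derivation:
LF mapping: 4 3 1 0 5 6 2
Walk LF starting at row 3, prepending L[row]:
  step 1: row=3, L[3]='$', prepend. Next row=LF[3]=0
  step 2: row=0, L[0]='b', prepend. Next row=LF[0]=4
  step 3: row=4, L[4]='b', prepend. Next row=LF[4]=5
  step 4: row=5, L[5]='b', prepend. Next row=LF[5]=6
  step 5: row=6, L[6]='A', prepend. Next row=LF[6]=2
  step 6: row=2, L[2]='A', prepend. Next row=LF[2]=1
  step 7: row=1, L[1]='B', prepend. Next row=LF[1]=3
Reversed output: BAAbbb$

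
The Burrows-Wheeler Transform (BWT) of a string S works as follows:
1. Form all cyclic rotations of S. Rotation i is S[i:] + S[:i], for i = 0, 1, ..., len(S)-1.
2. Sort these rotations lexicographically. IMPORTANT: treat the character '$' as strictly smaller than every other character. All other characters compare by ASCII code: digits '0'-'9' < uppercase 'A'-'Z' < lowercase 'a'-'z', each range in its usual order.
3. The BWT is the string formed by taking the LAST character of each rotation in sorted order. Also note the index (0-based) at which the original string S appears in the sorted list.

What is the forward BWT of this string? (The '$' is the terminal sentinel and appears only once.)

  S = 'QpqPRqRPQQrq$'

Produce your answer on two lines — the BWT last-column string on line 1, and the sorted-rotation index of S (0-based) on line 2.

Answer: qRqP$QqPQrpRQ
4

Derivation:
All 13 rotations (rotation i = S[i:]+S[:i]):
  rot[0] = QpqPRqRPQQrq$
  rot[1] = pqPRqRPQQrq$Q
  rot[2] = qPRqRPQQrq$Qp
  rot[3] = PRqRPQQrq$Qpq
  rot[4] = RqRPQQrq$QpqP
  rot[5] = qRPQQrq$QpqPR
  rot[6] = RPQQrq$QpqPRq
  rot[7] = PQQrq$QpqPRqR
  rot[8] = QQrq$QpqPRqRP
  rot[9] = Qrq$QpqPRqRPQ
  rot[10] = rq$QpqPRqRPQQ
  rot[11] = q$QpqPRqRPQQr
  rot[12] = $QpqPRqRPQQrq
Sorted (with $ < everything):
  sorted[0] = $QpqPRqRPQQrq  (last char: 'q')
  sorted[1] = PQQrq$QpqPRqR  (last char: 'R')
  sorted[2] = PRqRPQQrq$Qpq  (last char: 'q')
  sorted[3] = QQrq$QpqPRqRP  (last char: 'P')
  sorted[4] = QpqPRqRPQQrq$  (last char: '$')
  sorted[5] = Qrq$QpqPRqRPQ  (last char: 'Q')
  sorted[6] = RPQQrq$QpqPRq  (last char: 'q')
  sorted[7] = RqRPQQrq$QpqP  (last char: 'P')
  sorted[8] = pqPRqRPQQrq$Q  (last char: 'Q')
  sorted[9] = q$QpqPRqRPQQr  (last char: 'r')
  sorted[10] = qPRqRPQQrq$Qp  (last char: 'p')
  sorted[11] = qRPQQrq$QpqPR  (last char: 'R')
  sorted[12] = rq$QpqPRqRPQQ  (last char: 'Q')
Last column: qRqP$QqPQrpRQ
Original string S is at sorted index 4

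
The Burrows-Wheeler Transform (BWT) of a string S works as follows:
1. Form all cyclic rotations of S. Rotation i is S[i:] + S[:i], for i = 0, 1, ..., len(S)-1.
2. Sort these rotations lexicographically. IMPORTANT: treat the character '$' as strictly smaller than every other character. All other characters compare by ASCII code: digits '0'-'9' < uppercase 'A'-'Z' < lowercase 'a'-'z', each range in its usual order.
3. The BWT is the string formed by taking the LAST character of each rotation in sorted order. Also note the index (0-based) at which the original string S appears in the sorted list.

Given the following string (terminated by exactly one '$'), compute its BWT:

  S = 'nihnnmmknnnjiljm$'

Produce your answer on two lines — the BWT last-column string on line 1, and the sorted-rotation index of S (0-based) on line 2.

All 17 rotations (rotation i = S[i:]+S[:i]):
  rot[0] = nihnnmmknnnjiljm$
  rot[1] = ihnnmmknnnjiljm$n
  rot[2] = hnnmmknnnjiljm$ni
  rot[3] = nnmmknnnjiljm$nih
  rot[4] = nmmknnnjiljm$nihn
  rot[5] = mmknnnjiljm$nihnn
  rot[6] = mknnnjiljm$nihnnm
  rot[7] = knnnjiljm$nihnnmm
  rot[8] = nnnjiljm$nihnnmmk
  rot[9] = nnjiljm$nihnnmmkn
  rot[10] = njiljm$nihnnmmknn
  rot[11] = jiljm$nihnnmmknnn
  rot[12] = iljm$nihnnmmknnnj
  rot[13] = ljm$nihnnmmknnnji
  rot[14] = jm$nihnnmmknnnjil
  rot[15] = m$nihnnmmknnnjilj
  rot[16] = $nihnnmmknnnjiljm
Sorted (with $ < everything):
  sorted[0] = $nihnnmmknnnjiljm  (last char: 'm')
  sorted[1] = hnnmmknnnjiljm$ni  (last char: 'i')
  sorted[2] = ihnnmmknnnjiljm$n  (last char: 'n')
  sorted[3] = iljm$nihnnmmknnnj  (last char: 'j')
  sorted[4] = jiljm$nihnnmmknnn  (last char: 'n')
  sorted[5] = jm$nihnnmmknnnjil  (last char: 'l')
  sorted[6] = knnnjiljm$nihnnmm  (last char: 'm')
  sorted[7] = ljm$nihnnmmknnnji  (last char: 'i')
  sorted[8] = m$nihnnmmknnnjilj  (last char: 'j')
  sorted[9] = mknnnjiljm$nihnnm  (last char: 'm')
  sorted[10] = mmknnnjiljm$nihnn  (last char: 'n')
  sorted[11] = nihnnmmknnnjiljm$  (last char: '$')
  sorted[12] = njiljm$nihnnmmknn  (last char: 'n')
  sorted[13] = nmmknnnjiljm$nihn  (last char: 'n')
  sorted[14] = nnjiljm$nihnnmmkn  (last char: 'n')
  sorted[15] = nnmmknnnjiljm$nih  (last char: 'h')
  sorted[16] = nnnjiljm$nihnnmmk  (last char: 'k')
Last column: minjnlmijmn$nnnhk
Original string S is at sorted index 11

Answer: minjnlmijmn$nnnhk
11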